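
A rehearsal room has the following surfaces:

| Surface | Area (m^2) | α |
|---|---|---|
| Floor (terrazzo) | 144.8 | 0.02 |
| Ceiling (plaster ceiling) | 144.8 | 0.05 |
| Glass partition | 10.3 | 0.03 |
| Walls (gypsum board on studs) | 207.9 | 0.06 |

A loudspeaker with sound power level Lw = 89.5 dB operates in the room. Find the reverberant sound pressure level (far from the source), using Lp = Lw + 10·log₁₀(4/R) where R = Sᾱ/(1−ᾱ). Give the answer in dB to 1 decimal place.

A = 22.919 sabins; S = 507.8 m^2.
ᾱ = 22.919/507.8 = 0.0451; R = Sᾱ/(1−ᾱ) = 22.919/(1−0.0451) = 24.001 m^2.
Lp = Lw + 10 log₁₀(4/R) = 89.5 -7.78 = 81.7 dB.

81.7 dB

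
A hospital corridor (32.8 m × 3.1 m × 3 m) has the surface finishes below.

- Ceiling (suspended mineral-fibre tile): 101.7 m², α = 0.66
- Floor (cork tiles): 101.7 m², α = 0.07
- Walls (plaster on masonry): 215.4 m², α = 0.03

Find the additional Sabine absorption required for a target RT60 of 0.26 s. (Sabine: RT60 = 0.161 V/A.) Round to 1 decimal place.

Total absorption A₁ = 101.7·0.66 + 101.7·0.07 + 215.4·0.03
  = 67.122 + 7.119 + 6.462 = 80.703 m² sabins.
Target A₂ = 0.161·305.04/0.26 = 188.890 sabins (V = 305.04 m³).
Shortfall: 188.890 − 80.703 = 108.2 sabins.

108.2 sabins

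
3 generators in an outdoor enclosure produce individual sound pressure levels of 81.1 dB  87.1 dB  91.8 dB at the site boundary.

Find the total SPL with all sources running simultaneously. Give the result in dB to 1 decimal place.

93.3 dB

Converting to relative power and adding: 10^(81.1/10) + 10^(87.1/10) + 10^(91.8/10) = 2.155e+09.
Combined level = 10 log₁₀(2.155e+09) = 93.3 dB.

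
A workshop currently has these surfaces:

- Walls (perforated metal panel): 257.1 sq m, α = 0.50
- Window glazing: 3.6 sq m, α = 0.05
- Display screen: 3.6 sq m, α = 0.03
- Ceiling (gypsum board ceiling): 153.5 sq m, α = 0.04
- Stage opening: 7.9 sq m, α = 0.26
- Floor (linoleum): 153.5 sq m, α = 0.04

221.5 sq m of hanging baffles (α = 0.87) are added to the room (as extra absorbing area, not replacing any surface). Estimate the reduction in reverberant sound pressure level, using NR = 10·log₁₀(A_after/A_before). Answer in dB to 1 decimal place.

Equivalent absorption area: A_before = 257.1*0.50 + 3.6*0.05 + 3.6*0.03 + 153.5*0.04 + 7.9*0.26 + 153.5*0.04 = 143.172 sq m.
Treatment contributes 221.5·0.87 = 192.705 sabins.
A_after = 143.172 + 192.705 = 335.877 sabins.
Reduction = 10 log₁₀(A_after/A_before) = 10 log₁₀(2.3460) = 3.7 dB.

3.7 dB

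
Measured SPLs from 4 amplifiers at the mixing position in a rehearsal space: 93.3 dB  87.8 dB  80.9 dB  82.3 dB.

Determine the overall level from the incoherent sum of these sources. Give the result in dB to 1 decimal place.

94.8 dB

Sum in the linear (power) domain: Σ 10^(Lᵢ/10) = 10^(93.3/10) + 10^(87.8/10) + 10^(80.9/10) + 10^(82.3/10) = 3.033e+09.
L_total = 10·log₁₀(3.033e+09) = 94.8 dB.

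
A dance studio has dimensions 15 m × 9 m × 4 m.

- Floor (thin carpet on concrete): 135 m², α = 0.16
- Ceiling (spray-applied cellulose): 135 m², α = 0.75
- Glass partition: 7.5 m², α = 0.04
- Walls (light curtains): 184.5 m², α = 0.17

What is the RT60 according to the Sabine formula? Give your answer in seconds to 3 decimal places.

Equivalent absorption area: A = 135×0.16 + 135×0.75 + 7.5×0.04 + 184.5×0.17 = 154.515 m².
Room volume: 540 m³.
T = 0.161 V/A = 0.161·540/154.515 = 0.563 s.

0.563 s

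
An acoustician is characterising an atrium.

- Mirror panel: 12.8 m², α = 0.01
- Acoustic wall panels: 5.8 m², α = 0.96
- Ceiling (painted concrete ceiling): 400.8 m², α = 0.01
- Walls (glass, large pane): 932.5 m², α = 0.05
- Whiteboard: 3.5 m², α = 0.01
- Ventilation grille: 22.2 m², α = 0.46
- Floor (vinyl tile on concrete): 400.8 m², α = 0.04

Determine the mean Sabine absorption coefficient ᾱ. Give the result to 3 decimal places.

0.046

Total surface area S = 1778.4 m².
Σ(Sᵢαᵢ) = 12.8*0.01 + 5.8*0.96 + 400.8*0.01 + 932.5*0.05 + 3.5*0.01 + 22.2*0.46 + 400.8*0.04 = 82.608.
ᾱ = A/S = 0.046.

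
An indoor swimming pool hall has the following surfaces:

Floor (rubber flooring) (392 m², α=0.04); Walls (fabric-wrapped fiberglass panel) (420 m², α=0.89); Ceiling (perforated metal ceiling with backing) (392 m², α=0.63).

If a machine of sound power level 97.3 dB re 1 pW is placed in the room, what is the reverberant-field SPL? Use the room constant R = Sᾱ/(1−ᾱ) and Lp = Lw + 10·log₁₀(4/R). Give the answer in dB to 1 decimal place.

72.0 dB

Σ(Sᵢαᵢ) = 392×0.04 + 420×0.89 + 392×0.63 = 636.440; total area S = 1204.0 m².
ᾱ = 0.5286, so room constant R = A/(1−ᾱ) = 1350.106 m².
Lp = Lw + 10 log₁₀(4/R) = 97.3 -25.28 = 72.0 dB.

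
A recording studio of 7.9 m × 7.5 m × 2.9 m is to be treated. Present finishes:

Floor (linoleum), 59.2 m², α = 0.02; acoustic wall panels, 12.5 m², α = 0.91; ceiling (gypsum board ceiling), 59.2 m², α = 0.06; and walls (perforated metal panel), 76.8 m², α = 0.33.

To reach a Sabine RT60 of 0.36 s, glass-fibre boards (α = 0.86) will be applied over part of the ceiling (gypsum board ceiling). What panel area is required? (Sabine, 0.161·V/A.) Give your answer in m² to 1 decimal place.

44.2

A₁ = Σ Sᵢαᵢ = 59.2*0.02 + 12.5*0.91 + 59.2*0.06 + 76.8*0.33 = 41.455 sabins.
V = 171.825 m³. Target absorption A₂ = 0.161 × 171.825 / 0.36 = 76.844 sabins.
Absorption to add: 76.844 − 41.455 = 35.389 sabins.
Each m² of panel replacing the ceiling (gypsum board ceiling) adds (0.86 − 0.06) = 0.80 sabins.
Area = ΔA/Δα = 35.389/0.80 = 44.2 m².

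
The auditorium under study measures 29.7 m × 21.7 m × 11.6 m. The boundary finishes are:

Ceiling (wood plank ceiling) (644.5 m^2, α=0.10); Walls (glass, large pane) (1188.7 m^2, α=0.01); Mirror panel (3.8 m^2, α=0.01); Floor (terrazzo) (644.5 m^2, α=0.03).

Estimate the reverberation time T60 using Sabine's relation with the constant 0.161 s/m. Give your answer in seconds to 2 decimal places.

12.58 seconds

Summing Sᵢαᵢ: 64.450 + 11.887 + 0.038 + 19.335 → A = 95.710 sabins.
V = 29.7·21.7·11.6 = 7476.084 m³.
T = 0.161 V/A = 0.161·7476.084/95.710 = 12.58 s.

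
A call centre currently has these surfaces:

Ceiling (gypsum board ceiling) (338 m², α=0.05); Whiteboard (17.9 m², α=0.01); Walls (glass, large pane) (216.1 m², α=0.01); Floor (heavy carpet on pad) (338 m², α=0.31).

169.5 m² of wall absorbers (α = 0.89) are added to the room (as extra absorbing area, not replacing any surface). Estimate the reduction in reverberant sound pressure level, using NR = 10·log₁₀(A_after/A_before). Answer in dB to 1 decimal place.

Equivalent absorption area: A_before = 338×0.05 + 17.9×0.01 + 216.1×0.01 + 338×0.31 = 124.020 m².
Added absorption = 169.5 × 0.89 = 150.855 sabins.
New total A_after = 274.875 sabins.
Reduction = 10 log₁₀(A_after/A_before) = 10 log₁₀(2.2164) = 3.5 dB.

3.5 dB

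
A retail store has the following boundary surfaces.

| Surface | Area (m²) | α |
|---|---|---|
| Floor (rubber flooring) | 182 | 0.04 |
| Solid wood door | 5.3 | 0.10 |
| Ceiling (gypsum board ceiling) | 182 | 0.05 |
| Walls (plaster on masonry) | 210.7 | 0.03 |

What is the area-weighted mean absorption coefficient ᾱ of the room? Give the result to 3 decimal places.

0.040

Total surface area S = 580.0 m².
Weighted sum Σ Sα = 23.231.
ᾱ = 23.231 / 580.0 = 0.040.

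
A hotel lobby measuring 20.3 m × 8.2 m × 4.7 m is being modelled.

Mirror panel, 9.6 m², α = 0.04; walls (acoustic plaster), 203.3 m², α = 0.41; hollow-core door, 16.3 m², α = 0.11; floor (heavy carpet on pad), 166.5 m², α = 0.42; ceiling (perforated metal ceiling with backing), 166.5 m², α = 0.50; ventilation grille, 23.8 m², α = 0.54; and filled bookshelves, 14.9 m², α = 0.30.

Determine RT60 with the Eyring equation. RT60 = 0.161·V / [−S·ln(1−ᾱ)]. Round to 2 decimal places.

0.38 sec

Total surface area S = 9.6 + 203.3 + 16.3 + 166.5 + 166.5 + 23.8 + 14.9 = 600.9 m².
Σ(Sᵢαᵢ) = 9.6·0.04 + 203.3·0.41 + 16.3·0.11 + 166.5·0.42 + 166.5·0.50 + 23.8·0.54 + 14.9·0.30 = 256.032.
Mean coefficient ᾱ = A/S = 0.4261.
−S·ln(1−ᾱ) = −600.9 × ln(1 − 0.4261) = 333.680.
V = 20.3 × 8.2 × 4.7 = 782.362 m³.
RT60 = 0.161 × 782.362 / 333.680 = 0.38 s.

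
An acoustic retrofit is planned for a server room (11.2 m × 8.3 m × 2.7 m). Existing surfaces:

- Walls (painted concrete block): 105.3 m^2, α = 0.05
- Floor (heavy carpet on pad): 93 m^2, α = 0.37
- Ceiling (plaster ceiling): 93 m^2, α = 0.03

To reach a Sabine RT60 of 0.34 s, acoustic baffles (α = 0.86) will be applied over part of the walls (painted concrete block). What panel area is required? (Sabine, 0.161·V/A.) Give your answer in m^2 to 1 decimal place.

Equivalent absorption area: A₁ = 105.3·0.05 + 93·0.37 + 93·0.03 = 42.465 m^2.
Required A₂ = 0.161·250.992/0.34 = 118.852 sabins.
ΔA needed = 118.852 − 42.465 = 76.387 sabins.
Each m^2 of panel replacing the walls (painted concrete block) adds (0.86 − 0.05) = 0.81 sabins.
Area = ΔA/Δα = 76.387/0.81 = 94.3 m^2.

94.3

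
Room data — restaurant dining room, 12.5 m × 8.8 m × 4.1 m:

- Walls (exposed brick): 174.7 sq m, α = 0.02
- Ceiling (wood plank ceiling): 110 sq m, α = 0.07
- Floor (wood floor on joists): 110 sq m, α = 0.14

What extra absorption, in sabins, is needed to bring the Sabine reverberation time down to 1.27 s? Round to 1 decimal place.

A₁ = Σ Sᵢαᵢ = 174.7*0.02 + 110*0.07 + 110*0.14 = 26.594 sabins.
Target A₂ = 0.161·451/1.27 = 57.174 sabins (V = 451 m³).
ΔA = A₂ − A₁ = 57.174 − 26.594 = 30.6 sabins.

30.6 sabins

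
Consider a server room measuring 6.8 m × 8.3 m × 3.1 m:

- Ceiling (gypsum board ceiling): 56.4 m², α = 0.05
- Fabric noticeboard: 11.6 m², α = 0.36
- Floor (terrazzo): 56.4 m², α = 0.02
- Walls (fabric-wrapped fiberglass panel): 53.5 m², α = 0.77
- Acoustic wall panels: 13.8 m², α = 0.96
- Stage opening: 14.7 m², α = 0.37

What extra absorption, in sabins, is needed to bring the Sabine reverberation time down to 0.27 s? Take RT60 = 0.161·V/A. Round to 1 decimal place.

36.3 sabins

Summing Sᵢαᵢ: 2.820 + 4.176 + 1.128 + 41.195 + 13.248 + 5.439 → A₁ = 68.006 sabins.
V = 174.964 m³. Required absorption A₂ = 0.161 × 174.964 / 0.27 = 104.330 sabins.
ΔA = A₂ − A₁ = 104.330 − 68.006 = 36.3 sabins.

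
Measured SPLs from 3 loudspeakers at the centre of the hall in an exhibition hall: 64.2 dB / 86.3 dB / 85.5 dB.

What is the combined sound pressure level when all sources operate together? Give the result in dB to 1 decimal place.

88.9 dB

Σ 10^(Lᵢ/10) = 7.84e+08.
Back to dB: 10·log₁₀ Σ = 88.9 dB.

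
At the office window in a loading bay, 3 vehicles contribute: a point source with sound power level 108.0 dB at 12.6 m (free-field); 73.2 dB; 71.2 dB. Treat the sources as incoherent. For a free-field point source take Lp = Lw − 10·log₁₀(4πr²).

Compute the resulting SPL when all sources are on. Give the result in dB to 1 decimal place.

Source at 12.6 m: Lp = 108.0 − 10·log₁₀(4π·12.6²) = 108.0 − 10·log₁₀(1995.037) = 75.0 dB.
Sum in the linear (power) domain: Σ 10^(Lᵢ/10) = 10^(75.0/10) + 10^(73.2/10) + 10^(71.2/10) = 6.57e+07.
L_total = 10·log₁₀(6.57e+07) = 78.2 dB.

78.2 dB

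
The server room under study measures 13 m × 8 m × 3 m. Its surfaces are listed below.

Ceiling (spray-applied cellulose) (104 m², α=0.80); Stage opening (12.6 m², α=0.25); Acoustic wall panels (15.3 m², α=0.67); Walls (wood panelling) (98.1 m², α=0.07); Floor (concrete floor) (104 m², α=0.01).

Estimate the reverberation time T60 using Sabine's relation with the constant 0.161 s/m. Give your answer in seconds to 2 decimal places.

0.48 s

A = Σ Sᵢαᵢ = 104*0.80 + 12.6*0.25 + 15.3*0.67 + 98.1*0.07 + 104*0.01 = 104.508 sabins.
Room volume: 312 m³.
RT60 = 0.161 · V / A = 0.161 × 312 / 104.508 = 0.48 s.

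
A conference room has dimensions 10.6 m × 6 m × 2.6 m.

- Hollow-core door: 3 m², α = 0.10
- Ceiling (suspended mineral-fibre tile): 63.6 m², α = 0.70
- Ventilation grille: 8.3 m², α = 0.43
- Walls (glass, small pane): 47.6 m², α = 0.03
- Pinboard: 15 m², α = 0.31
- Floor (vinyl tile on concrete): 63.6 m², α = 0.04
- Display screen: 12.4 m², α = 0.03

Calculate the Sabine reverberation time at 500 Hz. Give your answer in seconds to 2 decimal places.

Summing Sᵢαᵢ: 0.300 + 44.520 + 3.569 + 1.428 + 4.650 + 2.544 + 0.372 → A = 57.383 sabins.
V = 10.6·6·2.6 = 165.36 m³.
Sabine: RT60 = 0.161 × 165.36 / 57.383 = 0.46 s.

0.46 sec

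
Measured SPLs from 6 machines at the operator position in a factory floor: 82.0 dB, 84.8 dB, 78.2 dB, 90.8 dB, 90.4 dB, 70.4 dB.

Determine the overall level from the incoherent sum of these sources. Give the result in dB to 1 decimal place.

Converting to relative power and adding: 10^(82.0/10) + 10^(84.8/10) + 10^(78.2/10) + 10^(90.8/10) + 10^(90.4/10) + 10^(70.4/10) = 2.836e+09.
Back to dB: 10·log₁₀ Σ = 94.5 dB.

94.5 dB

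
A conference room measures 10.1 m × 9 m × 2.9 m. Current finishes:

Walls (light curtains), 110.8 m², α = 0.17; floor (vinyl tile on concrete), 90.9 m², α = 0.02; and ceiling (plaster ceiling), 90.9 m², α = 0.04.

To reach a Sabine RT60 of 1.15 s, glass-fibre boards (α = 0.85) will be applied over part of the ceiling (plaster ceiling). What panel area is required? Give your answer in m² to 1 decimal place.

15.6

A₁ = Σ Sᵢαᵢ = 110.8*0.17 + 90.9*0.02 + 90.9*0.04 = 24.290 sabins.
V = 263.61 m³. Target absorption A₂ = 0.161 × 263.61 / 1.15 = 36.905 sabins.
Absorption to add: 36.905 − 24.290 = 12.615 sabins.
Each m² of panel replacing the ceiling (plaster ceiling) adds (0.85 − 0.04) = 0.81 sabins.
Area = ΔA/Δα = 12.615/0.81 = 15.6 m².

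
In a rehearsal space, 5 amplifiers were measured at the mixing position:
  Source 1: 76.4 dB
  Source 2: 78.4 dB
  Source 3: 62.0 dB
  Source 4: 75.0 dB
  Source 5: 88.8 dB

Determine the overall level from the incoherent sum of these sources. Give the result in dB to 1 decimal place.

Σ 10^(Lᵢ/10) = 9.046e+08.
L_total = 10·log₁₀(9.046e+08) = 89.6 dB.

89.6 dB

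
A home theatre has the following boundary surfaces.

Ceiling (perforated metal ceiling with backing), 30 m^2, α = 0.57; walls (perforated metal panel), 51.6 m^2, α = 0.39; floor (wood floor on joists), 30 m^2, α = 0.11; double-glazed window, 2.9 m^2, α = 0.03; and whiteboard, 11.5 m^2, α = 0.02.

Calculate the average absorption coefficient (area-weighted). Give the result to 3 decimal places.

0.324

S = Σ Sᵢ = 30 + 51.6 + 30 + 2.9 + 11.5 = 126.0 m^2.
Weighted sum Σ Sα = 40.841.
ᾱ = A/S = 0.324.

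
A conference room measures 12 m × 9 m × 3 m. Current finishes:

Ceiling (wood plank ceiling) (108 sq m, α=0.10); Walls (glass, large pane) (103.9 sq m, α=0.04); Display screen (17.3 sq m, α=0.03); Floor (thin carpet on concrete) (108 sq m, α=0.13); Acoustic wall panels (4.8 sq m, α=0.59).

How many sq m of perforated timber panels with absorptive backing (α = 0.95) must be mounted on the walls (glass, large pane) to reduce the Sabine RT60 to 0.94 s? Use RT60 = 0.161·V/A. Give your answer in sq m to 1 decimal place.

A₁ = Σ Sᵢαᵢ = 108·0.10 + 103.9·0.04 + 17.3·0.03 + 108·0.13 + 4.8·0.59 = 32.347 sabins.
Required A₂ = 0.161·324/0.94 = 55.494 sabins.
Absorption to add: 55.494 − 32.347 = 23.147 sabins.
Each sq m of panel replacing the walls (glass, large pane) adds (0.95 − 0.04) = 0.91 sabins.
Panel area = 23.147 / 0.91 = 25.4 sq m.

25.4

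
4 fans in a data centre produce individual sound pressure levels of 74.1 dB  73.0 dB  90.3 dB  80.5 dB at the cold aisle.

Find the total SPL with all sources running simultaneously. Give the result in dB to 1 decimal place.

90.9 dB

Converting to relative power and adding: 10^(74.1/10) + 10^(73.0/10) + 10^(90.3/10) + 10^(80.5/10) = 1.229e+09.
Back to dB: 10·log₁₀ Σ = 90.9 dB.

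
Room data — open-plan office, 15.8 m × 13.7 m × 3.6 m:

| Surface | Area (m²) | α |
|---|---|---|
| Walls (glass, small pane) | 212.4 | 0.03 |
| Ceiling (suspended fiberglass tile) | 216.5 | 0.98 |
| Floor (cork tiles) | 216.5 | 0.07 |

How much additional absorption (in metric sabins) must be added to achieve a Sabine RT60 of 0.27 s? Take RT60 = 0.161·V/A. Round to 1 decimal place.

231.0 sabins

A₁ = Σ Sᵢαᵢ = 212.4×0.03 + 216.5×0.98 + 216.5×0.07 = 233.697 sabins.
V = 779.256 m³. Required absorption A₂ = 0.161 × 779.256 / 0.27 = 464.667 sabins.
Shortfall: 464.667 − 233.697 = 231.0 sabins.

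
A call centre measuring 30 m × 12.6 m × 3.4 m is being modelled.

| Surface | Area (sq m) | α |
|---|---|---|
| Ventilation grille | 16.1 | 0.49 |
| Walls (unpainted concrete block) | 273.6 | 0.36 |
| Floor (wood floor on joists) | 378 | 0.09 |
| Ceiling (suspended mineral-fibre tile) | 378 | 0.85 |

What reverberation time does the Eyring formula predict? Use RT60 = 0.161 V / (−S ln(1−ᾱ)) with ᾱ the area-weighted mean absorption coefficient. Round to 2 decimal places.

Total surface area S = 16.1 + 273.6 + 378 + 378 = 1045.7 sq m.
Absorption A = 16.1×0.49 + 273.6×0.36 + 378×0.09 + 378×0.85 = 461.705 sabins.
ᾱ = 461.705 / 1045.7 = 0.4415.
−S·ln(1−ᾱ) = −1045.7 × ln(1 − 0.4415) = 609.121.
V = 30 × 12.6 × 3.4 = 1285.2 m³.
RT60 = 0.161 × 1285.2 / 609.121 = 0.34 s.

0.34 s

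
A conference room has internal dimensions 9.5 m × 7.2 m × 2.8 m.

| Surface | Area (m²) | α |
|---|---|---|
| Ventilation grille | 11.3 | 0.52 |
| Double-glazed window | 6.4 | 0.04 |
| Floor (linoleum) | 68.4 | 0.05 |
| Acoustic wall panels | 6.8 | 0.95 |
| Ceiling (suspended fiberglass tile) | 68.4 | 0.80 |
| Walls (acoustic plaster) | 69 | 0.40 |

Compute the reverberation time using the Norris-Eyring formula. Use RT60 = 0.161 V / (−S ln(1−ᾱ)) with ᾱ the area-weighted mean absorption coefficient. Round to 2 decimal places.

0.24 seconds

S = Σ Sᵢ = 230.3 m².
Absorption A = 11.3·0.52 + 6.4·0.04 + 68.4·0.05 + 6.8·0.95 + 68.4·0.80 + 69·0.40 = 98.332 sabins.
ᾱ = 98.332 / 230.3 = 0.4270.
−S·ln(1−ᾱ) = −230.3 × ln(1 − 0.4270) = 128.247.
V = 9.5 × 7.2 × 2.8 = 191.52 m³.
T = 0.161·V/[−S·ln(1−ᾱ)] = 0.161·191.52/128.247 = 0.24 s.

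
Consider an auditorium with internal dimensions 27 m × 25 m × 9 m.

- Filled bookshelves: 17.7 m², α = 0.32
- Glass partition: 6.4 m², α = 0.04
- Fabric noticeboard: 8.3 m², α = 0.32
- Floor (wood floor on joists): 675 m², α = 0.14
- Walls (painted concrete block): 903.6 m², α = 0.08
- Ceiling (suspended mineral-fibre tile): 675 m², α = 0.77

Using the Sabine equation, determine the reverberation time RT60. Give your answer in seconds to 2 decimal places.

Summing Sᵢαᵢ: 5.664 + 0.256 + 2.656 + 94.500 + 72.288 + 519.750 → A = 695.114 sabins.
V = 27·25·9 = 6075 m³.
T = 0.161 V/A = 0.161·6075/695.114 = 1.41 s.

1.41 s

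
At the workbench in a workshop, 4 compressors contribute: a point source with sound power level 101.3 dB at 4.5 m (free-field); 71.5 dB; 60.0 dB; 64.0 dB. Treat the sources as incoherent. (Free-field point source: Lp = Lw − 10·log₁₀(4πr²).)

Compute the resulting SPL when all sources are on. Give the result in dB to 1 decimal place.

78.5 dB

Source at 4.5 m: Lp = 101.3 − 10·log₁₀(4π·4.5²) = 101.3 − 10·log₁₀(254.469) = 77.2 dB.
Converting to relative power and adding: 10^(77.2/10) + 10^(71.5/10) + 10^(60.0/10) + 10^(64.0/10) = 7.012e+07.
Combined level = 10 log₁₀(7.012e+07) = 78.5 dB.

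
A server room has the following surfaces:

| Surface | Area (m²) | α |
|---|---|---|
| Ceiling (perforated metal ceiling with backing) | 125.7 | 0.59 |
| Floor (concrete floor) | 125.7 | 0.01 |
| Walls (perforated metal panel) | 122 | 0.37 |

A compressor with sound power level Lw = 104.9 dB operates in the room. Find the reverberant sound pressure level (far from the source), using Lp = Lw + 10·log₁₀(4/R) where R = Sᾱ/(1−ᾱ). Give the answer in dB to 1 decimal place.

Σ(Sᵢαᵢ) = 125.7×0.59 + 125.7×0.01 + 122×0.37 = 120.560; total area S = 373.4 m².
ᾱ = 120.560/373.4 = 0.3229; R = Sᾱ/(1−ᾱ) = 120.560/(1−0.3229) = 178.053 m².
Lp = Lw + 10 log₁₀(4/R) = 104.9 -16.48 = 88.4 dB.

88.4 dB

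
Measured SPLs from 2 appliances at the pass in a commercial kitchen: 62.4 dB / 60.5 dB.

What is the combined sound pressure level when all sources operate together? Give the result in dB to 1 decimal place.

64.6 dB

Converting to relative power and adding: 10^(62.4/10) + 10^(60.5/10) = 2.86e+06.
Combined level = 10 log₁₀(2.86e+06) = 64.6 dB.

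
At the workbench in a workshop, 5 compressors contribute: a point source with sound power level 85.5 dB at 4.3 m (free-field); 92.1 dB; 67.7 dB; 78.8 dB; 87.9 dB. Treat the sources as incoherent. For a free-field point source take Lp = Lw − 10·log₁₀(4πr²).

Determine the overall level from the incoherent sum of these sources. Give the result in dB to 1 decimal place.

Source at 4.3 m: Lp = 85.5 − 10·log₁₀(4π·4.3²) = 85.5 − 10·log₁₀(232.352) = 61.8 dB.
Sum in the linear (power) domain: Σ 10^(Lᵢ/10) = 10^(61.8/10) + 10^(92.1/10) + 10^(67.7/10) + 10^(78.8/10) + 10^(87.9/10) = 2.322e+09.
L_total = 10·log₁₀(2.322e+09) = 93.7 dB.

93.7 dB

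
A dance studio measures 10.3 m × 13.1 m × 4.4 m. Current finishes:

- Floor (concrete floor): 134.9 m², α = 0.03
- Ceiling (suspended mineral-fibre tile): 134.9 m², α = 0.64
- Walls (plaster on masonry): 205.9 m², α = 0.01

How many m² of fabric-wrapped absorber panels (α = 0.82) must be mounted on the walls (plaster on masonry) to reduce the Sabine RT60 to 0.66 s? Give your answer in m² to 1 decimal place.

Total absorption A₁ = 134.9*0.03 + 134.9*0.64 + 205.9*0.01
  = 4.047 + 86.336 + 2.059 = 92.442 m² sabins.
Required A₂ = 0.161·593.692/0.66 = 144.825 sabins.
Absorption to add: 144.825 − 92.442 = 52.383 sabins.
Each m² of panel replacing the walls (plaster on masonry) adds (0.82 − 0.01) = 0.81 sabins.
Area = ΔA/Δα = 52.383/0.81 = 64.7 m².

64.7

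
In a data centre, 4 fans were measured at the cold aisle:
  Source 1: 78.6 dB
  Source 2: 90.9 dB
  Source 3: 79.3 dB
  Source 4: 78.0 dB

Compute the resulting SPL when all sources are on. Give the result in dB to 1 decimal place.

91.6 dB

Converting to relative power and adding: 10^(78.6/10) + 10^(90.9/10) + 10^(79.3/10) + 10^(78.0/10) = 1.451e+09.
Back to dB: 10·log₁₀ Σ = 91.6 dB.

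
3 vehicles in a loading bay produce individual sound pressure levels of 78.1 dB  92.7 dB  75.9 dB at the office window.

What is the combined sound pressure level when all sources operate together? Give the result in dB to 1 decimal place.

92.9 dB

Converting to relative power and adding: 10^(78.1/10) + 10^(92.7/10) + 10^(75.9/10) = 1.966e+09.
Combined level = 10 log₁₀(1.966e+09) = 92.9 dB.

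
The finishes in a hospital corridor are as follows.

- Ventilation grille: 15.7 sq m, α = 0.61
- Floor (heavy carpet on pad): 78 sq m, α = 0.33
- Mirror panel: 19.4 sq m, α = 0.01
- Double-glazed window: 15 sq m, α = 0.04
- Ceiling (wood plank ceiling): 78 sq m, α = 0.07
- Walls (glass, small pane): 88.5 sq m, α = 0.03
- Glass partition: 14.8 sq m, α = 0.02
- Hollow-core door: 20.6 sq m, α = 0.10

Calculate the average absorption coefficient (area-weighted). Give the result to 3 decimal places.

0.141

Total surface area S = 330.0 sq m.
Weighted sum Σ Sα = 46.582.
ᾱ = A/S = 0.141.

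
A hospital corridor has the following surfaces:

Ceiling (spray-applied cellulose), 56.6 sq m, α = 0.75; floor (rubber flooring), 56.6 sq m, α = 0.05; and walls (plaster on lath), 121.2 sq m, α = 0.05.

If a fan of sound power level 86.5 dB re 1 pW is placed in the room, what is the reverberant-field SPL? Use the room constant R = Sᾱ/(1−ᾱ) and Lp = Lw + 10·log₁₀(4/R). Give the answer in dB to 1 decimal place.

Σ(Sᵢαᵢ) = 56.6×0.75 + 56.6×0.05 + 121.2×0.05 = 51.340; total area S = 234.4 sq m.
ᾱ = 0.2190, so room constant R = A/(1−ᾱ) = 65.736 sq m.
Lp = Lw + 10 log₁₀(4/R) = 86.5 -12.16 = 74.3 dB.

74.3 dB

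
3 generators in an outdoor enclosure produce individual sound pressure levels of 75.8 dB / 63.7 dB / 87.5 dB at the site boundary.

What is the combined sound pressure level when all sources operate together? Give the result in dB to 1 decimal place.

Σ 10^(Lᵢ/10) = 6.027e+08.
Combined level = 10 log₁₀(6.027e+08) = 87.8 dB.

87.8 dB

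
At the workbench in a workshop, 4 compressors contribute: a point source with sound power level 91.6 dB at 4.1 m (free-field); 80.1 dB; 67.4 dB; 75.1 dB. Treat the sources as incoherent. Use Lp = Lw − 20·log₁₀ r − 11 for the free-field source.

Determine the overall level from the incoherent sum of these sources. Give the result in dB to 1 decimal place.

Source at 4.1 m: Lp = 91.6 − 20·log₁₀(4.1) − 11 = 68.3 dB.
Sum in the linear (power) domain: Σ 10^(Lᵢ/10) = 10^(68.3/10) + 10^(80.1/10) + 10^(67.4/10) + 10^(75.1/10) = 1.469e+08.
Back to dB: 10·log₁₀ Σ = 81.7 dB.

81.7 dB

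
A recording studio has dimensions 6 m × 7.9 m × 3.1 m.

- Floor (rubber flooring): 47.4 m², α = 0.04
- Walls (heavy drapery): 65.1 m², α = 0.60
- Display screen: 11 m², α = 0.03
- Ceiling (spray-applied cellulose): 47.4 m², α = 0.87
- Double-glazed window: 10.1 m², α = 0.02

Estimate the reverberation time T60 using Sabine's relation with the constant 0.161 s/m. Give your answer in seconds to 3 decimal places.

Summing Sᵢαᵢ: 1.896 + 39.060 + 0.330 + 41.238 + 0.202 → A = 82.726 sabins.
V = 6·7.9·3.1 = 146.94 m³.
Sabine: RT60 = 0.161 × 146.94 / 82.726 = 0.286 s.

0.286 s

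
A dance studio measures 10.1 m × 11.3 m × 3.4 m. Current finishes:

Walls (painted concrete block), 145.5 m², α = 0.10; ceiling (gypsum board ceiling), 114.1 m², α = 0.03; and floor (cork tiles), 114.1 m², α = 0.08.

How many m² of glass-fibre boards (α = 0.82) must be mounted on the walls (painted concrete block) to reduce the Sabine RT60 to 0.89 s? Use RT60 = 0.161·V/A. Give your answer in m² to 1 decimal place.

A₁ = Σ Sᵢαᵢ = 145.5×0.10 + 114.1×0.03 + 114.1×0.08 = 27.101 sabins.
V = 388.042 m³. Target absorption A₂ = 0.161 × 388.042 / 0.89 = 70.196 sabins.
Absorption to add: 70.196 − 27.101 = 43.095 sabins.
Each m² of panel replacing the walls (painted concrete block) adds (0.82 − 0.10) = 0.72 sabins.
Area = ΔA/Δα = 43.095/0.72 = 59.9 m².

59.9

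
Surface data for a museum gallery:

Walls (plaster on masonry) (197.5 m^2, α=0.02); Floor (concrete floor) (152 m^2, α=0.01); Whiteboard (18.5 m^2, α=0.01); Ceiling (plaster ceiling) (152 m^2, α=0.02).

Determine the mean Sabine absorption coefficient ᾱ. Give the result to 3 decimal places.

S = Σ Sᵢ = 197.5 + 152 + 18.5 + 152 = 520.0 m^2.
Σ(Sᵢαᵢ) = 197.5·0.02 + 152·0.01 + 18.5·0.01 + 152·0.02 = 8.695.
ᾱ = 8.695 / 520.0 = 0.017.

0.017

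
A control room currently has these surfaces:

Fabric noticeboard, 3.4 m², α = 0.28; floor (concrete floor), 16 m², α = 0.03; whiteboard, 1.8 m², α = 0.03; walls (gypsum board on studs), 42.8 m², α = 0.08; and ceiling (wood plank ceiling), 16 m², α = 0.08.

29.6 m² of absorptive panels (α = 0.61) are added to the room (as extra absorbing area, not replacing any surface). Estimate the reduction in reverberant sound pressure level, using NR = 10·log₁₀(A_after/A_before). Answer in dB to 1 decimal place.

A_before = Σ Sᵢαᵢ = 3.4·0.28 + 16·0.03 + 1.8·0.03 + 42.8·0.08 + 16·0.08 = 6.190 sabins.
Treatment contributes 29.6·0.61 = 18.056 sabins.
A_after = 6.190 + 18.056 = 24.246 sabins.
Reduction = 10 log₁₀(A_after/A_before) = 10 log₁₀(3.9170) = 5.9 dB.

5.9 dB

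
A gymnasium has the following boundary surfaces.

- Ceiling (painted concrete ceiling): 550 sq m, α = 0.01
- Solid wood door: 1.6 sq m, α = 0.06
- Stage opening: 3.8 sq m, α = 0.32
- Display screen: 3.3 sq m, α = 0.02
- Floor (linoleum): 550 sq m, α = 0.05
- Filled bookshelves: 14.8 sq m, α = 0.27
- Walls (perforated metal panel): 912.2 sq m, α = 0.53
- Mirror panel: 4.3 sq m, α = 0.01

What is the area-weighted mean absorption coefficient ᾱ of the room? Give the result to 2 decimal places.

S = Σ Sᵢ = 550 + 1.6 + 3.8 + 3.3 + 550 + 14.8 + 912.2 + 4.3 = 2040.0 sq m.
Σ(Sᵢαᵢ) = 550*0.01 + 1.6*0.06 + 3.8*0.32 + 3.3*0.02 + 550*0.05 + 14.8*0.27 + 912.2*0.53 + 4.3*0.01 = 521.883.
ᾱ = A/S = 0.26.

0.26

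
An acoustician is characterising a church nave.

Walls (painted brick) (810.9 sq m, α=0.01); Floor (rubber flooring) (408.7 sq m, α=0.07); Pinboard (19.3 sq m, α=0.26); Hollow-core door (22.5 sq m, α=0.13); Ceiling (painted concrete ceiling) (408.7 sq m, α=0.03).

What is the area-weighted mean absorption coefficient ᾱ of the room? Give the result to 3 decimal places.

Total surface area S = 1670.1 sq m.
A = 810.9×0.01 + 408.7×0.07 + 19.3×0.26 + 22.5×0.13 + 408.7×0.03 = 56.922 sabins.
ᾱ = 56.922 / 1670.1 = 0.034.

0.034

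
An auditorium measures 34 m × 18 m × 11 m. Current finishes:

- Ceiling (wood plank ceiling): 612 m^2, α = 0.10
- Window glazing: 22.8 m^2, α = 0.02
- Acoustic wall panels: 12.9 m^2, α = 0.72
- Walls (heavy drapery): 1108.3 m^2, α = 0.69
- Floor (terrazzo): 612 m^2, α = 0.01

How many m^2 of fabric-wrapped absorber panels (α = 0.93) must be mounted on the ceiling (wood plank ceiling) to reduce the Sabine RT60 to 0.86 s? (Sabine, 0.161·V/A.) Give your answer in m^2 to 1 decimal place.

504.2

Total absorption A₁ = 612×0.10 + 22.8×0.02 + 12.9×0.72 + 1108.3×0.69 + 612×0.01
  = 61.200 + 0.456 + 9.288 + 764.727 + 6.120 = 841.791 m^2 sabins.
Required A₂ = 0.161·6732/0.86 = 1260.293 sabins.
ΔA needed = 1260.293 − 841.791 = 418.502 sabins.
Net gain per m^2: Δα = 0.93 − 0.10 = 0.83.
Area = ΔA/Δα = 418.502/0.83 = 504.2 m^2.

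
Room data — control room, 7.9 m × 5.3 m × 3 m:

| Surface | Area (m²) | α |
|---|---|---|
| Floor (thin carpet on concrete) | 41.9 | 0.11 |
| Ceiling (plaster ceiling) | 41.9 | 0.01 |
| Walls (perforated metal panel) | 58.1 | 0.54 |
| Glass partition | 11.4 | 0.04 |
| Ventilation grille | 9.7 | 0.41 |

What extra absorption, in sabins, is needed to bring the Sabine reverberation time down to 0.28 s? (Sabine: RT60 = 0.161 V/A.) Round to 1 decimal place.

Summing Sᵢαᵢ: 4.609 + 0.419 + 31.374 + 0.456 + 3.977 → A₁ = 40.835 sabins.
Target A₂ = 0.161·125.61/0.28 = 72.226 sabins (V = 125.61 m³).
ΔA = A₂ − A₁ = 72.226 − 40.835 = 31.4 sabins.

31.4 sabins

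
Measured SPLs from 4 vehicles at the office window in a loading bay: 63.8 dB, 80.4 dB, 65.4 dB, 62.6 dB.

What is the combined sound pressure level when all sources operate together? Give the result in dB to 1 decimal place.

Σ 10^(Lᵢ/10) = 1.173e+08.
Back to dB: 10·log₁₀ Σ = 80.7 dB.

80.7 dB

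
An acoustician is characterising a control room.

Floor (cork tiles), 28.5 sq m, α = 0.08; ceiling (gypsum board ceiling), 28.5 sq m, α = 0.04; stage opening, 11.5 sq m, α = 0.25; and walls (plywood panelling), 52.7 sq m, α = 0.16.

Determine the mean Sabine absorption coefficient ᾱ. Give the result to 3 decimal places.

0.122

Total surface area S = 121.2 sq m.
Weighted sum Σ Sα = 14.727.
ᾱ = A/S = 0.122.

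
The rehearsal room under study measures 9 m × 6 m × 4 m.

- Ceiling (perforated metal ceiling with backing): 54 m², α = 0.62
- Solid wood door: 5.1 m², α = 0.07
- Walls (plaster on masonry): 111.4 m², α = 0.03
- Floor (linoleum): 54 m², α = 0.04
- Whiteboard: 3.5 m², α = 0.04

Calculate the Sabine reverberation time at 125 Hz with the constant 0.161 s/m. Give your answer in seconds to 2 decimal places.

Equivalent absorption area: A = 54·0.62 + 5.1·0.07 + 111.4·0.03 + 54·0.04 + 3.5·0.04 = 39.479 m².
Volume V = 9 × 6 × 4 = 216 m³.
Sabine: RT60 = 0.161 × 216 / 39.479 = 0.88 s.

0.88 s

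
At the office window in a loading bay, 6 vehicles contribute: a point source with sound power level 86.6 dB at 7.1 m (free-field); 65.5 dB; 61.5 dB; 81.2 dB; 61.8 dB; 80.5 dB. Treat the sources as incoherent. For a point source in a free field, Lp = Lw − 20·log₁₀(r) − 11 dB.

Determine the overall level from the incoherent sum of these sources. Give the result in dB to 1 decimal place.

Source at 7.1 m: Lp = 86.6 − 20·log₁₀(7.1) − 11 = 58.6 dB.
Converting to relative power and adding: 10^(58.6/10) + 10^(65.5/10) + 10^(61.5/10) + 10^(81.2/10) + 10^(61.8/10) + 10^(80.5/10) = 2.512e+08.
L_total = 10·log₁₀(2.512e+08) = 84.0 dB.

84.0 dB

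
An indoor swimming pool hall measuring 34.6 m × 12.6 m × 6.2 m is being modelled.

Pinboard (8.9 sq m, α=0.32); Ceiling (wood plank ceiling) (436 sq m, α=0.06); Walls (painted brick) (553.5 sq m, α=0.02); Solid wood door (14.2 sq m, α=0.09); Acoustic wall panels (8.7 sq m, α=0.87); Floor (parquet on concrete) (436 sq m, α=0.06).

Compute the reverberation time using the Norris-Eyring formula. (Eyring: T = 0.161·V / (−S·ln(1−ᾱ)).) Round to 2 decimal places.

Total surface area S = 8.9 + 436 + 553.5 + 14.2 + 8.7 + 436 = 1457.3 sq m.
Σ(Sᵢαᵢ) = 8.9·0.32 + 436·0.06 + 553.5·0.02 + 14.2·0.09 + 8.7·0.87 + 436·0.06 = 75.085.
Mean coefficient ᾱ = A/S = 0.0515.
Eyring denominator: −S ln(1−ᾱ) = 77.053.
V = 34.6 × 12.6 × 6.2 = 2702.952 m³.
RT60 = 0.161 × 2702.952 / 77.053 = 5.65 s.

5.65 s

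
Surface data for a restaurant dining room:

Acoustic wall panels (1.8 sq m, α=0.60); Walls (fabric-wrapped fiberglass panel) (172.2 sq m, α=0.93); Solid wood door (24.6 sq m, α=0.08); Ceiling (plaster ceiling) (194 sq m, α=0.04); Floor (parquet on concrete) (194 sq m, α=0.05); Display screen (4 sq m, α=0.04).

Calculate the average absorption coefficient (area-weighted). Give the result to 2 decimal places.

0.31

Total surface area S = 590.6 sq m.
Weighted sum Σ Sα = 180.814.
ᾱ = A/S = 0.31.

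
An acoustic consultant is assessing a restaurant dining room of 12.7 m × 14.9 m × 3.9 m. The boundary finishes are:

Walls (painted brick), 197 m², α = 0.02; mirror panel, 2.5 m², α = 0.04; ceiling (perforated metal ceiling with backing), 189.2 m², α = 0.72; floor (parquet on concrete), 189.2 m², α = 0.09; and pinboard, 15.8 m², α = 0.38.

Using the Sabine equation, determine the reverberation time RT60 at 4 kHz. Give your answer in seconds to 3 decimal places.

0.728 seconds

Total absorption A = 197*0.02 + 2.5*0.04 + 189.2*0.72 + 189.2*0.09 + 15.8*0.38
  = 3.940 + 0.100 + 136.224 + 17.028 + 6.004 = 163.296 m² sabins.
Volume V = 12.7 × 14.9 × 3.9 = 737.997 m³.
T = 0.161 V/A = 0.161·737.997/163.296 = 0.728 s.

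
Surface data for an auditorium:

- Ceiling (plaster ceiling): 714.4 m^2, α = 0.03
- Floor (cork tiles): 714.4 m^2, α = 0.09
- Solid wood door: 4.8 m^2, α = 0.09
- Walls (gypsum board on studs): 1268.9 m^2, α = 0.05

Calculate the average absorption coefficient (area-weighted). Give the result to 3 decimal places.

Total surface area S = 2702.5 m^2.
A = 714.4·0.03 + 714.4·0.09 + 4.8·0.09 + 1268.9·0.05 = 149.605 sabins.
ᾱ = A/S = 0.055.

0.055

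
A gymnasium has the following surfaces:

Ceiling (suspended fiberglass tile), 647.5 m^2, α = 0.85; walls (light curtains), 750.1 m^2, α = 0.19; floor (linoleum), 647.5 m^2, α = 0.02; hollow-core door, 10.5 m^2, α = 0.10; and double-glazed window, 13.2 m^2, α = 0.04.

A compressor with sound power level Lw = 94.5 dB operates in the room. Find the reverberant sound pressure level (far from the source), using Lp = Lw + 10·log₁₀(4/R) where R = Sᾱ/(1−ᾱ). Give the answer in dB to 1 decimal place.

A = 707.422 sabins; S = 2068.8 m^2.
ᾱ = 0.3419, so room constant R = A/(1−ᾱ) = 1074.946 m^2.
Lp = 94.5 + 10·log₁₀(4/1074.946) = 94.5 + (-24.29) = 70.2 dB.

70.2 dB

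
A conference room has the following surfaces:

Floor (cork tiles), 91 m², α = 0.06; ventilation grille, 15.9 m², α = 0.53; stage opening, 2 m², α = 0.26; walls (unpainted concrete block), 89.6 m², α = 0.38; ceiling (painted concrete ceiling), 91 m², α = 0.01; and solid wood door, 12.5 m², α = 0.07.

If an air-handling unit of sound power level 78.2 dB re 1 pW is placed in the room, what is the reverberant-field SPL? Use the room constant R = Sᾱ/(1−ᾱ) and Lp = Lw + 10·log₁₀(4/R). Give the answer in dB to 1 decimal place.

A = 50.240 sabins; S = 302.0 m².
ᾱ = 0.1664, so room constant R = A/(1−ᾱ) = 60.269 m².
Lp = Lw + 10 log₁₀(4/R) = 78.2 -11.78 = 66.4 dB.

66.4 dB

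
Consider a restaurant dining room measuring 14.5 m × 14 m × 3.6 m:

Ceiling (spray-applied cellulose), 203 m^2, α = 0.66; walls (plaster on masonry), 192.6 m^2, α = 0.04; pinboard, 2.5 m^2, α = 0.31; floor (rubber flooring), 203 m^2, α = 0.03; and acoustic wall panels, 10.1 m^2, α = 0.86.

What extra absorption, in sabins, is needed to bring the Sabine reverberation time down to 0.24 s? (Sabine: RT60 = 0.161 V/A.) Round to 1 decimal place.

333.0 sabins

A₁ = Σ Sᵢαᵢ = 203×0.66 + 192.6×0.04 + 2.5×0.31 + 203×0.03 + 10.1×0.86 = 157.235 sabins.
V = 730.8 m³. Required absorption A₂ = 0.161 × 730.8 / 0.24 = 490.245 sabins.
Shortfall: 490.245 − 157.235 = 333.0 sabins.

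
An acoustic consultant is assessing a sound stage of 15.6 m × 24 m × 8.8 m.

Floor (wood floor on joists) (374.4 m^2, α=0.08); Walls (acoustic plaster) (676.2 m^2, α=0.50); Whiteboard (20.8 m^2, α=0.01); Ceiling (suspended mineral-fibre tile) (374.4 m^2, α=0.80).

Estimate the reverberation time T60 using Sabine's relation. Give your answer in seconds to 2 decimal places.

0.79 s

A = Σ Sᵢαᵢ = 374.4*0.08 + 676.2*0.50 + 20.8*0.01 + 374.4*0.80 = 667.780 sabins.
Volume V = 15.6 × 24 × 8.8 = 3294.72 m³.
T = 0.161 V/A = 0.161·3294.72/667.780 = 0.79 s.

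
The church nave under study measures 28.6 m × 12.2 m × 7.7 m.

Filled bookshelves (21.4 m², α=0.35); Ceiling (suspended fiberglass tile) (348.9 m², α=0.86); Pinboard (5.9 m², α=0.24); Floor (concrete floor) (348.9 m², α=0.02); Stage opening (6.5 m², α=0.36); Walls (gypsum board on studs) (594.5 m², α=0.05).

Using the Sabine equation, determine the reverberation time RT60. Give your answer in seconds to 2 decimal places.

Summing Sᵢαᵢ: 7.490 + 300.054 + 1.416 + 6.978 + 2.340 + 29.725 → A = 348.003 sabins.
Room volume: 2686.684 m³.
Sabine: RT60 = 0.161 × 2686.684 / 348.003 = 1.24 s.

1.24 sec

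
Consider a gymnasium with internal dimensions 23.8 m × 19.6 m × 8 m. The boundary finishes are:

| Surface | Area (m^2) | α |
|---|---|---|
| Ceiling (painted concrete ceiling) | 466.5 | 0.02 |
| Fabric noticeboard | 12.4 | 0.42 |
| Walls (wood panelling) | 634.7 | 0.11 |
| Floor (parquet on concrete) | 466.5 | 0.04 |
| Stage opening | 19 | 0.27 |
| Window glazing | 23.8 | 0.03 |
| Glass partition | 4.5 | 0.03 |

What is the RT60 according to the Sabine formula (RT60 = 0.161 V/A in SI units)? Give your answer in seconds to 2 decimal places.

Summing Sᵢαᵢ: 9.330 + 5.208 + 69.817 + 18.660 + 5.130 + 0.714 + 0.135 → A = 108.994 sabins.
Volume V = 23.8 × 19.6 × 8 = 3731.84 m³.
RT60 = 0.161 · V / A = 0.161 × 3731.84 / 108.994 = 5.51 s.

5.51 seconds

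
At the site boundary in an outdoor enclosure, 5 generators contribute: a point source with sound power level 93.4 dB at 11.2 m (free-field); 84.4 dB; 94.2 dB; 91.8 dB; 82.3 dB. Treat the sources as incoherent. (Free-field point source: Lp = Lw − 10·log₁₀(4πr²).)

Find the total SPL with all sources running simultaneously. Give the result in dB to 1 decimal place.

96.6 dB

Source at 11.2 m: Lp = 93.4 − 10·log₁₀(4π·11.2²) = 93.4 − 10·log₁₀(1576.326) = 61.4 dB.
Σ 10^(Lᵢ/10) = 4.59e+09.
Back to dB: 10·log₁₀ Σ = 96.6 dB.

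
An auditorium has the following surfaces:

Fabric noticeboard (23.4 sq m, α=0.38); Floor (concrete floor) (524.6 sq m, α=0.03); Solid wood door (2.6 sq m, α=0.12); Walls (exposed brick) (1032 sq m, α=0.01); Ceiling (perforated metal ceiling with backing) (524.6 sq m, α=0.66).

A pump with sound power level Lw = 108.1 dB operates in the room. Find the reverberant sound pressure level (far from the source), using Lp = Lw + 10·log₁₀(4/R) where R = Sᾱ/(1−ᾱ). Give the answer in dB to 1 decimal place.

Σ(Sᵢαᵢ) = 23.4·0.38 + 524.6·0.03 + 2.6·0.12 + 1032·0.01 + 524.6·0.66 = 381.498; total area S = 2107.2 sq m.
ᾱ = 381.498/2107.2 = 0.1810; R = Sᾱ/(1−ᾱ) = 381.498/(1−0.1810) = 465.810 sq m.
Lp = Lw + 10 log₁₀(4/R) = 108.1 -20.66 = 87.4 dB.

87.4 dB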